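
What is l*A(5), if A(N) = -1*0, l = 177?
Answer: 0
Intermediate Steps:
A(N) = 0
l*A(5) = 177*0 = 0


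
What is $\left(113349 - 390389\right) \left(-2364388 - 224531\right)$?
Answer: $717234119760$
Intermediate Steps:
$\left(113349 - 390389\right) \left(-2364388 - 224531\right) = \left(-277040\right) \left(-2588919\right) = 717234119760$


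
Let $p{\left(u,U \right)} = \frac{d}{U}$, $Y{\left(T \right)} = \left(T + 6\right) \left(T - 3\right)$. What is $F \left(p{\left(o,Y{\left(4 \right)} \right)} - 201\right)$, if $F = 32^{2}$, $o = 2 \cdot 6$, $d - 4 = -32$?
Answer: $- \frac{1043456}{5} \approx -2.0869 \cdot 10^{5}$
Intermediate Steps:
$d = -28$ ($d = 4 - 32 = -28$)
$Y{\left(T \right)} = \left(-3 + T\right) \left(6 + T\right)$ ($Y{\left(T \right)} = \left(6 + T\right) \left(-3 + T\right) = \left(-3 + T\right) \left(6 + T\right)$)
$o = 12$
$F = 1024$
$p{\left(u,U \right)} = - \frac{28}{U}$
$F \left(p{\left(o,Y{\left(4 \right)} \right)} - 201\right) = 1024 \left(- \frac{28}{-18 + 4^{2} + 3 \cdot 4} - 201\right) = 1024 \left(- \frac{28}{-18 + 16 + 12} - 201\right) = 1024 \left(- \frac{28}{10} - 201\right) = 1024 \left(\left(-28\right) \frac{1}{10} - 201\right) = 1024 \left(- \frac{14}{5} - 201\right) = 1024 \left(- \frac{1019}{5}\right) = - \frac{1043456}{5}$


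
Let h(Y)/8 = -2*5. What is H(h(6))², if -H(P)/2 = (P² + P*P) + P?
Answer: 647193600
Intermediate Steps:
h(Y) = -80 (h(Y) = 8*(-2*5) = 8*(-10) = -80)
H(P) = -4*P² - 2*P (H(P) = -2*((P² + P*P) + P) = -2*((P² + P²) + P) = -2*(2*P² + P) = -2*(P + 2*P²) = -4*P² - 2*P)
H(h(6))² = (-2*(-80)*(1 + 2*(-80)))² = (-2*(-80)*(1 - 160))² = (-2*(-80)*(-159))² = (-25440)² = 647193600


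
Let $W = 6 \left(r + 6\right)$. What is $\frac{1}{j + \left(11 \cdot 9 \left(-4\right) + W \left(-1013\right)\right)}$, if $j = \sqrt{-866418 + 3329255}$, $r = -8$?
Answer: $\frac{11760}{135834763} - \frac{13 \sqrt{14573}}{135834763} \approx 7.5022 \cdot 10^{-5}$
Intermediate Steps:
$j = 13 \sqrt{14573}$ ($j = \sqrt{2462837} = 13 \sqrt{14573} \approx 1569.3$)
$W = -12$ ($W = 6 \left(-8 + 6\right) = 6 \left(-2\right) = -12$)
$\frac{1}{j + \left(11 \cdot 9 \left(-4\right) + W \left(-1013\right)\right)} = \frac{1}{13 \sqrt{14573} + \left(11 \cdot 9 \left(-4\right) - -12156\right)} = \frac{1}{13 \sqrt{14573} + \left(99 \left(-4\right) + 12156\right)} = \frac{1}{13 \sqrt{14573} + \left(-396 + 12156\right)} = \frac{1}{13 \sqrt{14573} + 11760} = \frac{1}{11760 + 13 \sqrt{14573}}$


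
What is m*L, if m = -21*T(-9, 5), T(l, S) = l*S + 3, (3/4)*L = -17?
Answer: -19992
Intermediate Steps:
L = -68/3 (L = (4/3)*(-17) = -68/3 ≈ -22.667)
T(l, S) = 3 + S*l (T(l, S) = S*l + 3 = 3 + S*l)
m = 882 (m = -21*(3 + 5*(-9)) = -21*(3 - 45) = -21*(-42) = 882)
m*L = 882*(-68/3) = -19992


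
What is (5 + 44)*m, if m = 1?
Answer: 49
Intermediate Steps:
(5 + 44)*m = (5 + 44)*1 = 49*1 = 49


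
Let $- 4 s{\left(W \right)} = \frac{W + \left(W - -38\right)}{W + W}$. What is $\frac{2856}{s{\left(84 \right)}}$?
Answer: $- \frac{959616}{103} \approx -9316.7$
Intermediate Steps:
$s{\left(W \right)} = - \frac{38 + 2 W}{8 W}$ ($s{\left(W \right)} = - \frac{\left(W + \left(W - -38\right)\right) \frac{1}{W + W}}{4} = - \frac{\left(W + \left(W + 38\right)\right) \frac{1}{2 W}}{4} = - \frac{\left(W + \left(38 + W\right)\right) \frac{1}{2 W}}{4} = - \frac{\left(38 + 2 W\right) \frac{1}{2 W}}{4} = - \frac{\frac{1}{2} \frac{1}{W} \left(38 + 2 W\right)}{4} = - \frac{38 + 2 W}{8 W}$)
$\frac{2856}{s{\left(84 \right)}} = \frac{2856}{\frac{1}{4} \cdot \frac{1}{84} \left(-19 - 84\right)} = \frac{2856}{\frac{1}{4} \cdot \frac{1}{84} \left(-103\right)} = \frac{2856}{- \frac{103}{336}} = 2856 \left(- \frac{336}{103}\right) = - \frac{959616}{103}$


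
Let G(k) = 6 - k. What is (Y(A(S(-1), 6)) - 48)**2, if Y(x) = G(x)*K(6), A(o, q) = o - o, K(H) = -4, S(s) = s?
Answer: 5184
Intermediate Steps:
A(o, q) = 0
Y(x) = -24 + 4*x (Y(x) = (6 - x)*(-4) = -24 + 4*x)
(Y(A(S(-1), 6)) - 48)**2 = ((-24 + 4*0) - 48)**2 = ((-24 + 0) - 48)**2 = (-24 - 48)**2 = (-72)**2 = 5184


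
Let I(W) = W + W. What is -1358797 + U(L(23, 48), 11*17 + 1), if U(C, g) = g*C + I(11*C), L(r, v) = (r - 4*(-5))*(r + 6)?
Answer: -1096927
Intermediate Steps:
I(W) = 2*W
L(r, v) = (6 + r)*(20 + r) (L(r, v) = (r + 20)*(6 + r) = (20 + r)*(6 + r) = (6 + r)*(20 + r))
U(C, g) = 22*C + C*g (U(C, g) = g*C + 2*(11*C) = C*g + 22*C = 22*C + C*g)
-1358797 + U(L(23, 48), 11*17 + 1) = -1358797 + (120 + 23**2 + 26*23)*(22 + (11*17 + 1)) = -1358797 + (120 + 529 + 598)*(22 + (187 + 1)) = -1358797 + 1247*(22 + 188) = -1358797 + 1247*210 = -1358797 + 261870 = -1096927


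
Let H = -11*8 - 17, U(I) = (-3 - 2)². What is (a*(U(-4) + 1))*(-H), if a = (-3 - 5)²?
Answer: 174720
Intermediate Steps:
U(I) = 25 (U(I) = (-5)² = 25)
a = 64 (a = (-8)² = 64)
H = -105 (H = -88 - 17 = -105)
(a*(U(-4) + 1))*(-H) = (64*(25 + 1))*(-1*(-105)) = (64*26)*105 = 1664*105 = 174720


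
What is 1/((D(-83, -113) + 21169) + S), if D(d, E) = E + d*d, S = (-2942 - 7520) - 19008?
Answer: -1/1525 ≈ -0.00065574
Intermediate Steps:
S = -29470 (S = -10462 - 19008 = -29470)
D(d, E) = E + d**2
1/((D(-83, -113) + 21169) + S) = 1/(((-113 + (-83)**2) + 21169) - 29470) = 1/(((-113 + 6889) + 21169) - 29470) = 1/((6776 + 21169) - 29470) = 1/(27945 - 29470) = 1/(-1525) = -1/1525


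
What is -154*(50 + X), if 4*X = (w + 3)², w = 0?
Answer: -16093/2 ≈ -8046.5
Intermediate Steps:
X = 9/4 (X = (0 + 3)²/4 = (¼)*3² = (¼)*9 = 9/4 ≈ 2.2500)
-154*(50 + X) = -154*(50 + 9/4) = -154*209/4 = -16093/2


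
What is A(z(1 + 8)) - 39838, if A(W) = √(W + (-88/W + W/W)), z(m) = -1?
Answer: -39838 + 2*√22 ≈ -39829.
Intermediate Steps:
A(W) = √(1 + W - 88/W) (A(W) = √(W + (-88/W + 1)) = √(W + (1 - 88/W)) = √(1 + W - 88/W))
A(z(1 + 8)) - 39838 = √(1 - 1 - 88/(-1)) - 39838 = √(1 - 1 - 88*(-1)) - 39838 = √(1 - 1 + 88) - 39838 = √88 - 39838 = 2*√22 - 39838 = -39838 + 2*√22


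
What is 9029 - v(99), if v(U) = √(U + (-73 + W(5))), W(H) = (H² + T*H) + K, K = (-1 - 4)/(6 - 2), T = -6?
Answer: 9029 - √79/2 ≈ 9024.6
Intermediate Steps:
K = -5/4 ≈ -1.2500
W(H) = -5/4 + H² - 6*H (W(H) = (H² - 6*H) - 5/4 = -5/4 + H² - 6*H)
v(U) = √(-317/4 + U) (v(U) = √(U + (-73 + (-5/4 + 5² - 6*5))) = √(U + (-73 + (-5/4 + 25 - 30))) = √(U + (-73 - 25/4)) = √(U - 317/4) = √(-317/4 + U))
9029 - v(99) = 9029 - √(-317 + 4*99)/2 = 9029 - √(-317 + 396)/2 = 9029 - √79/2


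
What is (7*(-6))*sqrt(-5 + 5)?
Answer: 0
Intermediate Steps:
(7*(-6))*sqrt(-5 + 5) = -42*sqrt(0) = -42*0 = 0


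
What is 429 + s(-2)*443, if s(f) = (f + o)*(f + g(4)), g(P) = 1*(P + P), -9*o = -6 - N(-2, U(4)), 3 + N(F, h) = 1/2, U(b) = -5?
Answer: -11560/3 ≈ -3853.3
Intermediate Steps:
N(F, h) = -5/2 (N(F, h) = -3 + 1/2 = -3 + 1*(½) = -3 + ½ = -5/2)
o = 7/18 (o = -(-6 - 1*(-5/2))/9 = -(-6 + 5/2)/9 = -⅑*(-7/2) = 7/18 ≈ 0.38889)
g(P) = 2*P (g(P) = 1*(2*P) = 2*P)
s(f) = (8 + f)*(7/18 + f) (s(f) = (f + 7/18)*(f + 2*4) = (7/18 + f)*(f + 8) = (7/18 + f)*(8 + f) = (8 + f)*(7/18 + f))
429 + s(-2)*443 = 429 + (28/9 + (-2)² + (151/18)*(-2))*443 = 429 + (28/9 + 4 - 151/9)*443 = 429 - 29/3*443 = 429 - 12847/3 = -11560/3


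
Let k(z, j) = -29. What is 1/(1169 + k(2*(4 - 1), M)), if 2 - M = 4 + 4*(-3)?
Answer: 1/1140 ≈ 0.00087719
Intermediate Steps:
M = 10 (M = 2 - (4 + 4*(-3)) = 2 - (4 - 12) = 2 - 1*(-8) = 2 + 8 = 10)
1/(1169 + k(2*(4 - 1), M)) = 1/(1169 - 29) = 1/1140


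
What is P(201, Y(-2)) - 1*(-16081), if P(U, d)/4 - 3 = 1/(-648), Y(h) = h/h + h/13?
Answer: 2607065/162 ≈ 16093.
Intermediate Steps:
Y(h) = 1 + h/13 (Y(h) = 1 + h*(1/13) = 1 + h/13)
P(U, d) = 1943/162 (P(U, d) = 12 + 4/(-648) = 12 + 4*(-1/648) = 12 - 1/162 = 1943/162)
P(201, Y(-2)) - 1*(-16081) = 1943/162 - 1*(-16081) = 1943/162 + 16081 = 2607065/162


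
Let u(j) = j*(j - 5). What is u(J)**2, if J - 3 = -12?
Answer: 15876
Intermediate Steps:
J = -9 (J = 3 - 12 = -9)
u(j) = j*(-5 + j)
u(J)**2 = (-9*(-5 - 9))**2 = (-9*(-14))**2 = 126**2 = 15876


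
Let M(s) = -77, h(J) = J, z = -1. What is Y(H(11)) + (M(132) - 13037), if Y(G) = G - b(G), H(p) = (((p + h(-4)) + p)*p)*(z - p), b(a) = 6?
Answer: -15496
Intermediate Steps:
H(p) = p*(-1 - p)*(-4 + 2*p) (H(p) = (((p - 4) + p)*p)*(-1 - p) = (((-4 + p) + p)*p)*(-1 - p) = ((-4 + 2*p)*p)*(-1 - p) = (p*(-4 + 2*p))*(-1 - p) = p*(-1 - p)*(-4 + 2*p))
Y(G) = -6 + G (Y(G) = G - 1*6 = G - 6 = -6 + G)
Y(H(11)) + (M(132) - 13037) = (-6 + 2*11*(2 + 11 - 1*11²)) + (-77 - 13037) = (-6 + 2*11*(2 + 11 - 1*121)) - 13114 = (-6 + 2*11*(2 + 11 - 121)) - 13114 = (-6 + 2*11*(-108)) - 13114 = (-6 - 2376) - 13114 = -2382 - 13114 = -15496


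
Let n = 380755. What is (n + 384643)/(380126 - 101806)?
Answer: 382699/139160 ≈ 2.7501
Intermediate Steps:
(n + 384643)/(380126 - 101806) = (380755 + 384643)/(380126 - 101806) = 765398/278320 = 765398*(1/278320) = 382699/139160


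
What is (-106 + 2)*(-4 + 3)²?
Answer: -104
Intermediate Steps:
(-106 + 2)*(-4 + 3)² = -104*(-1)² = -104*1 = -104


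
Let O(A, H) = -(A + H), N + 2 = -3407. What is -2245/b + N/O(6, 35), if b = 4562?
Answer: 15459813/187042 ≈ 82.654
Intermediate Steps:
N = -3409 (N = -2 - 3407 = -3409)
O(A, H) = -A - H
-2245/b + N/O(6, 35) = -2245/4562 - 3409/(-1*6 - 1*35) = -2245*1/4562 - 3409/(-6 - 35) = -2245/4562 - 3409/(-41) = -2245/4562 - 3409*(-1/41) = -2245/4562 + 3409/41 = 15459813/187042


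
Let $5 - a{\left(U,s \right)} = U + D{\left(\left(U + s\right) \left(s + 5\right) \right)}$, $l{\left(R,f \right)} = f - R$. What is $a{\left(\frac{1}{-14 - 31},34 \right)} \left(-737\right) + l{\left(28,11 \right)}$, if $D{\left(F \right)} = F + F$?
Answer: $\frac{87728767}{45} \approx 1.9495 \cdot 10^{6}$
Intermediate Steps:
$D{\left(F \right)} = 2 F$
$a{\left(U,s \right)} = 5 - U - 2 \left(5 + s\right) \left(U + s\right)$ ($a{\left(U,s \right)} = 5 - \left(U + 2 \left(U + s\right) \left(s + 5\right)\right) = 5 - \left(U + 2 \left(U + s\right) \left(5 + s\right)\right) = 5 - \left(U + 2 \left(5 + s\right) \left(U + s\right)\right) = 5 - U - 2 \left(5 + s\right) \left(U + s\right)$)
$a{\left(\frac{1}{-14 - 31},34 \right)} \left(-737\right) + l{\left(28,11 \right)} = \left(5 - \frac{11}{-14 - 31} - 340 - 2 \cdot 34^{2} - 2 \frac{1}{-14 - 31} \cdot 34\right) \left(-737\right) + \left(11 - 28\right) = \left(5 - \frac{11}{-45} - 340 - 2312 - 2 \frac{1}{-45} \cdot 34\right) \left(-737\right) + \left(11 - 28\right) = \left(5 - - \frac{11}{45} - 340 - 2312 - \left(- \frac{2}{45}\right) 34\right) \left(-737\right) - 17 = \left(5 + \frac{11}{45} - 340 - 2312 + \frac{68}{45}\right) \left(-737\right) - 17 = \left(- \frac{119036}{45}\right) \left(-737\right) - 17 = \frac{87729532}{45} - 17 = \frac{87728767}{45}$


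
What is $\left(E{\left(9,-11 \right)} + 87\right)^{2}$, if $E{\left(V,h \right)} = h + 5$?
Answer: $6561$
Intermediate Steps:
$E{\left(V,h \right)} = 5 + h$
$\left(E{\left(9,-11 \right)} + 87\right)^{2} = \left(\left(5 - 11\right) + 87\right)^{2} = \left(-6 + 87\right)^{2} = 81^{2} = 6561$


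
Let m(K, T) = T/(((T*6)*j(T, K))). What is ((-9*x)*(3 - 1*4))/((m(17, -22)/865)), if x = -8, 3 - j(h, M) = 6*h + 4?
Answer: -48952080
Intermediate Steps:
j(h, M) = -1 - 6*h (j(h, M) = 3 - (6*h + 4) = 3 - (4 + 6*h) = 3 + (-4 - 6*h) = -1 - 6*h)
m(K, T) = 1/(6*(-1 - 6*T)) (m(K, T) = T/(((T*6)*(-1 - 6*T))) = T/(((6*T)*(-1 - 6*T))) = T/((6*T*(-1 - 6*T))) = T*(1/(6*T*(-1 - 6*T))) = 1/(6*(-1 - 6*T)))
((-9*x)*(3 - 1*4))/((m(17, -22)/865)) = ((-9*(-8))*(3 - 1*4))/((-1/(6 + 36*(-22))/865)) = (72*(3 - 4))/((-1/(6 - 792)*(1/865))) = (72*(-1))/((-1/(-786)*(1/865))) = -72/(-1*(-1/786)*(1/865)) = -72/((1/786)*(1/865)) = -72/1/679890 = -72*679890 = -48952080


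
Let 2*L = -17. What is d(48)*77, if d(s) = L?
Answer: -1309/2 ≈ -654.50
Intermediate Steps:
L = -17/2 (L = (½)*(-17) = -17/2 ≈ -8.5000)
d(s) = -17/2
d(48)*77 = -17/2*77 = -1309/2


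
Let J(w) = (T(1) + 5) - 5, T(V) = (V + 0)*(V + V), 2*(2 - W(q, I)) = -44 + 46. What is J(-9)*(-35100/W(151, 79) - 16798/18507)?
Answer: -1299224996/18507 ≈ -70202.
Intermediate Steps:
W(q, I) = 1 (W(q, I) = 2 - (-44 + 46)/2 = 2 - ½*2 = 2 - 1 = 1)
T(V) = 2*V² (T(V) = V*(2*V) = 2*V²)
J(w) = 2 (J(w) = (2*1² + 5) - 5 = (2*1 + 5) - 5 = (2 + 5) - 5 = 7 - 5 = 2)
J(-9)*(-35100/W(151, 79) - 16798/18507) = 2*(-35100/1 - 16798/18507) = 2*(-35100*1 - 16798*1/18507) = 2*(-35100 - 16798/18507) = 2*(-649612498/18507) = -1299224996/18507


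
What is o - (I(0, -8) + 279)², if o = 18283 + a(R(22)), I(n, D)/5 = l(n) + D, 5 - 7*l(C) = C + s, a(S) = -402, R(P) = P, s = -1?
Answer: -2024040/49 ≈ -41307.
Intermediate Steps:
l(C) = 6/7 - C/7 (l(C) = 5/7 - (C - 1)/7 = 5/7 - (-1 + C)/7 = 5/7 + (⅐ - C/7) = 6/7 - C/7)
I(n, D) = 30/7 + 5*D - 5*n/7 (I(n, D) = 5*((6/7 - n/7) + D) = 5*(6/7 + D - n/7) = 30/7 + 5*D - 5*n/7)
o = 17881 (o = 18283 - 402 = 17881)
o - (I(0, -8) + 279)² = 17881 - ((30/7 + 5*(-8) - 5/7*0) + 279)² = 17881 - ((30/7 - 40 + 0) + 279)² = 17881 - (-250/7 + 279)² = 17881 - (1703/7)² = 17881 - 1*2900209/49 = 17881 - 2900209/49 = -2024040/49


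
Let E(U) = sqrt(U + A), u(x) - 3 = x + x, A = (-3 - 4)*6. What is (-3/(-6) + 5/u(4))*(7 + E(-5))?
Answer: 147/22 + 21*I*sqrt(47)/22 ≈ 6.6818 + 6.544*I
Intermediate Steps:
A = -42 (A = -7*6 = -42)
u(x) = 3 + 2*x (u(x) = 3 + (x + x) = 3 + 2*x)
E(U) = sqrt(-42 + U) (E(U) = sqrt(U - 42) = sqrt(-42 + U))
(-3/(-6) + 5/u(4))*(7 + E(-5)) = (-3/(-6) + 5/(3 + 2*4))*(7 + sqrt(-42 - 5)) = (-3*(-1/6) + 5/(3 + 8))*(7 + sqrt(-47)) = (1/2 + 5/11)*(7 + I*sqrt(47)) = 21*(7 + I*sqrt(47))/22 = 147/22 + 21*I*sqrt(47)/22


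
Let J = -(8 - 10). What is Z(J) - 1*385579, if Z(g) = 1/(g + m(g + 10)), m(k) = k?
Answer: -5398105/14 ≈ -3.8558e+5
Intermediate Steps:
J = 2 (J = -1*(-2) = 2)
Z(g) = 1/(10 + 2*g) (Z(g) = 1/(g + (g + 10)) = 1/(g + (10 + g)) = 1/(10 + 2*g))
Z(J) - 1*385579 = 1/(2*(5 + 2)) - 1*385579 = (½)/7 - 385579 = (½)*(⅐) - 385579 = 1/14 - 385579 = -5398105/14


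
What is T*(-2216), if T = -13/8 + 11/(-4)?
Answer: 9695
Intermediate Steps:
T = -35/8 (T = -13*⅛ + 11*(-¼) = -13/8 - 11/4 = -35/8 ≈ -4.3750)
T*(-2216) = -35/8*(-2216) = 9695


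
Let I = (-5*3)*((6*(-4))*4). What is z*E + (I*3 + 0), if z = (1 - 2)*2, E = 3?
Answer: 4314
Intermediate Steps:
I = 1440 (I = -(-360)*4 = -15*(-96) = 1440)
z = -2 (z = -1*2 = -2)
z*E + (I*3 + 0) = -2*3 + (1440*3 + 0) = -6 + (4320 + 0) = -6 + 4320 = 4314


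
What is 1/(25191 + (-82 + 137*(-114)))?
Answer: 1/9491 ≈ 0.00010536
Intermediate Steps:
1/(25191 + (-82 + 137*(-114))) = 1/(25191 + (-82 - 15618)) = 1/(25191 - 15700) = 1/9491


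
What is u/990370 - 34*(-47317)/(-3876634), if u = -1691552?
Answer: -2037703365957/959825503645 ≈ -2.1230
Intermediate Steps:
u/990370 - 34*(-47317)/(-3876634) = -1691552/990370 - 34*(-47317)/(-3876634) = -1691552*1/990370 + 1608778*(-1/3876634) = -845776/495185 - 804389/1938317 = -2037703365957/959825503645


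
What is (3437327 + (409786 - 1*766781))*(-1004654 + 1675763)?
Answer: 2067238528188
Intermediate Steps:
(3437327 + (409786 - 1*766781))*(-1004654 + 1675763) = (3437327 + (409786 - 766781))*671109 = (3437327 - 356995)*671109 = 3080332*671109 = 2067238528188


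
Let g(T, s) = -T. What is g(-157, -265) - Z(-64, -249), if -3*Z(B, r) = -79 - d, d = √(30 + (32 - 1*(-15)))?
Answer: 392/3 - √77/3 ≈ 127.74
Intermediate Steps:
d = √77 (d = √(30 + (32 + 15)) = √(30 + 47) = √77 ≈ 8.7750)
Z(B, r) = 79/3 + √77/3 (Z(B, r) = -(-79 - √77)/3 = 79/3 + √77/3)
g(-157, -265) - Z(-64, -249) = -1*(-157) - (79/3 + √77/3) = 157 + (-79/3 - √77/3) = 392/3 - √77/3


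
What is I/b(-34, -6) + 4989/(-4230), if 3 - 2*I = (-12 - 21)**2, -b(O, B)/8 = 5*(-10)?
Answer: -143083/56400 ≈ -2.5369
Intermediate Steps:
b(O, B) = 400 (b(O, B) = -40*(-10) = -8*(-50) = 400)
I = -543 (I = 3/2 - (-12 - 21)**2/2 = 3/2 - 1/2*(-33)**2 = 3/2 - 1/2*1089 = 3/2 - 1089/2 = -543)
I/b(-34, -6) + 4989/(-4230) = -543/400 + 4989/(-4230) = -543*1/400 + 4989*(-1/4230) = -543/400 - 1663/1410 = -143083/56400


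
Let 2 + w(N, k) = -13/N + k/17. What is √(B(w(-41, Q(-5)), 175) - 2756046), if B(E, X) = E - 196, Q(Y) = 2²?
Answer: I*√1339007873051/697 ≈ 1660.2*I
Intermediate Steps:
Q(Y) = 4
w(N, k) = -2 - 13/N + k/17 (w(N, k) = -2 + (-13/N + k/17) = -2 - 13/N + k/17)
B(E, X) = -196 + E
√(B(w(-41, Q(-5)), 175) - 2756046) = √((-196 + (-2 - 13/(-41) + (1/17)*4)) - 2756046) = √((-196 + (-2 - 13*(-1/41) + 4/17)) - 2756046) = √((-196 + (-2 + 13/41 + 4/17)) - 2756046) = √((-196 - 1009/697) - 2756046) = √(-137621/697 - 2756046) = √(-1921101683/697) = I*√1339007873051/697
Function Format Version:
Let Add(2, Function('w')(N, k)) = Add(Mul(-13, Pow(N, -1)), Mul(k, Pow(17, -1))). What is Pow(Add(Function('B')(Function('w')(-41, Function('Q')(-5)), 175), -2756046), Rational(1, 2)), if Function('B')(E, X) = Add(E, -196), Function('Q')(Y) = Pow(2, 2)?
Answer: Mul(Rational(1, 697), I, Pow(1339007873051, Rational(1, 2))) ≈ Mul(1660.2, I)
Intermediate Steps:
Function('Q')(Y) = 4
Function('w')(N, k) = Add(-2, Mul(-13, Pow(N, -1)), Mul(Rational(1, 17), k)) (Function('w')(N, k) = Add(-2, Add(Mul(-13, Pow(N, -1)), Mul(k, Pow(17, -1)))) = Add(-2, Add(Mul(-13, Pow(N, -1)), Mul(k, Rational(1, 17)))) = Add(-2, Add(Mul(-13, Pow(N, -1)), Mul(Rational(1, 17), k))) = Add(-2, Mul(-13, Pow(N, -1)), Mul(Rational(1, 17), k)))
Function('B')(E, X) = Add(-196, E)
Pow(Add(Function('B')(Function('w')(-41, Function('Q')(-5)), 175), -2756046), Rational(1, 2)) = Pow(Add(Add(-196, Add(-2, Mul(-13, Pow(-41, -1)), Mul(Rational(1, 17), 4))), -2756046), Rational(1, 2)) = Pow(Add(Add(-196, Add(-2, Mul(-13, Rational(-1, 41)), Rational(4, 17))), -2756046), Rational(1, 2)) = Pow(Add(Add(-196, Add(-2, Rational(13, 41), Rational(4, 17))), -2756046), Rational(1, 2)) = Pow(Add(Add(-196, Rational(-1009, 697)), -2756046), Rational(1, 2)) = Pow(Add(Rational(-137621, 697), -2756046), Rational(1, 2)) = Pow(Rational(-1921101683, 697), Rational(1, 2)) = Mul(Rational(1, 697), I, Pow(1339007873051, Rational(1, 2)))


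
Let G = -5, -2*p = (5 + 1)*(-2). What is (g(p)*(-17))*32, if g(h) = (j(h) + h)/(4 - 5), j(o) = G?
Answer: 544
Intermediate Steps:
p = 6 (p = -(5 + 1)*(-2)/2 = -3*(-2) = -½*(-12) = 6)
j(o) = -5
g(h) = 5 - h (g(h) = (-5 + h)/(4 - 5) = (-5 + h)/(-1) = (-5 + h)*(-1) = 5 - h)
(g(p)*(-17))*32 = ((5 - 1*6)*(-17))*32 = ((5 - 6)*(-17))*32 = -1*(-17)*32 = 17*32 = 544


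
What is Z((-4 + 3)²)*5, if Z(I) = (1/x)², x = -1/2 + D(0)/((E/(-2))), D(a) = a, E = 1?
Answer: 20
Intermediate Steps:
x = -½ (x = -1/2 + 0/((1/(-2))) = -1*½ + 0/((1*(-½))) = -½ + 0/(-½) = -½ + 0*(-2) = -½ + 0 = -½ ≈ -0.50000)
Z(I) = 4 (Z(I) = (1/(-½))² = (-2)² = 4)
Z((-4 + 3)²)*5 = 4*5 = 20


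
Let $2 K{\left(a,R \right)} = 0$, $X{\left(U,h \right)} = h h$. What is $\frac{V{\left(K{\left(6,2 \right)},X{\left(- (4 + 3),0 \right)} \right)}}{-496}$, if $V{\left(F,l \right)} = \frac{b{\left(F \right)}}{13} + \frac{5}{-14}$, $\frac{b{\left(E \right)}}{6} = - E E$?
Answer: $\frac{5}{6944} \approx 0.00072005$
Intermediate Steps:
$b{\left(E \right)} = - 6 E^{2}$ ($b{\left(E \right)} = 6 - E E = 6 \left(- E^{2}\right) = - 6 E^{2}$)
$X{\left(U,h \right)} = h^{2}$
$K{\left(a,R \right)} = 0$ ($K{\left(a,R \right)} = \frac{1}{2} \cdot 0 = 0$)
$V{\left(F,l \right)} = - \frac{5}{14} - \frac{6 F^{2}}{13}$ ($V{\left(F,l \right)} = \frac{\left(-6\right) F^{2}}{13} + \frac{5}{-14} = - 6 F^{2} \cdot \frac{1}{13} + 5 \left(- \frac{1}{14}\right) = - \frac{6 F^{2}}{13} - \frac{5}{14} = - \frac{5}{14} - \frac{6 F^{2}}{13}$)
$\frac{V{\left(K{\left(6,2 \right)},X{\left(- (4 + 3),0 \right)} \right)}}{-496} = \frac{- \frac{5}{14} - \frac{6 \cdot 0^{2}}{13}}{-496} = \left(- \frac{5}{14} - 0\right) \left(- \frac{1}{496}\right) = \left(- \frac{5}{14} + 0\right) \left(- \frac{1}{496}\right) = \left(- \frac{5}{14}\right) \left(- \frac{1}{496}\right) = \frac{5}{6944}$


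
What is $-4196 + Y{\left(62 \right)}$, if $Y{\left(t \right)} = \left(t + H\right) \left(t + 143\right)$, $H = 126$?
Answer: $34344$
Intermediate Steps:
$Y{\left(t \right)} = \left(126 + t\right) \left(143 + t\right)$ ($Y{\left(t \right)} = \left(t + 126\right) \left(t + 143\right) = \left(126 + t\right) \left(143 + t\right)$)
$-4196 + Y{\left(62 \right)} = -4196 + \left(18018 + 62^{2} + 269 \cdot 62\right) = -4196 + \left(18018 + 3844 + 16678\right) = -4196 + 38540 = 34344$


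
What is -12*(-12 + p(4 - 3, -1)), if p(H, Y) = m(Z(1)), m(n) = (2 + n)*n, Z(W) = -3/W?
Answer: 108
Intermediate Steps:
m(n) = n*(2 + n)
p(H, Y) = 3 (p(H, Y) = (-3/1)*(2 - 3/1) = (-3*1)*(2 - 3*1) = -3*(2 - 3) = -3*(-1) = 3)
-12*(-12 + p(4 - 3, -1)) = -12*(-12 + 3) = -12*(-9) = 108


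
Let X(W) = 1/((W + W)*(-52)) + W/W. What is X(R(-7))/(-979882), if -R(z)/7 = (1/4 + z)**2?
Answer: -66341/65004391998 ≈ -1.0206e-6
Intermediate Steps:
R(z) = -7*(1/4 + z)**2
X(W) = 1 - 1/(104*W) (X(W) = -1/52/(2*W) + 1 = (1/(2*W))*(-1/52) + 1 = -1/(104*W) + 1 = 1 - 1/(104*W))
X(R(-7))/(-979882) = ((-1/104 - 7*(1 + 4*(-7))**2/16)/((-7*(1 + 4*(-7))**2/16)))/(-979882) = ((-1/104 - 7*(1 - 28)**2/16)/((-7*(1 - 28)**2/16)))*(-1/979882) = ((-1/104 - 7/16*(-27)**2)/((-7/16*(-27)**2)))*(-1/979882) = ((-1/104 - 7/16*729)/((-7/16*729)))*(-1/979882) = ((-1/104 - 5103/16)/(-5103/16))*(-1/979882) = -16/5103*(-66341/208)*(-1/979882) = (66341/66339)*(-1/979882) = -66341/65004391998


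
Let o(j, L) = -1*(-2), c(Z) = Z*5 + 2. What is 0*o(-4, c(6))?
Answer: 0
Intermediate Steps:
c(Z) = 2 + 5*Z (c(Z) = 5*Z + 2 = 2 + 5*Z)
o(j, L) = 2
0*o(-4, c(6)) = 0*2 = 0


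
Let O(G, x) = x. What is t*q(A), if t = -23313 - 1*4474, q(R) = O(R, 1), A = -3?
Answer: -27787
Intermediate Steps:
q(R) = 1
t = -27787 (t = -23313 - 4474 = -27787)
t*q(A) = -27787*1 = -27787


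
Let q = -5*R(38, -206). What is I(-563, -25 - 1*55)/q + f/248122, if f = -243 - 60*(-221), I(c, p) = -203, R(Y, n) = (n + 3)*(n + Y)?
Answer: 798743/14887320 ≈ 0.053653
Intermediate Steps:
R(Y, n) = (3 + n)*(Y + n)
q = -170520 (q = -5*((-206)**2 + 3*38 + 3*(-206) + 38*(-206)) = -5*(42436 + 114 - 618 - 7828) = -5*34104 = -170520)
f = 13017 (f = -243 + 13260 = 13017)
I(-563, -25 - 1*55)/q + f/248122 = -203/(-170520) + 13017/248122 = -203*(-1/170520) + 13017*(1/248122) = 1/840 + 13017/248122 = 798743/14887320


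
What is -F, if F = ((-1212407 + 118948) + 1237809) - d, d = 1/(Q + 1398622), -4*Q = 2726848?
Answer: -103485958499/716910 ≈ -1.4435e+5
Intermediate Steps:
Q = -681712 (Q = -¼*2726848 = -681712)
d = 1/716910 (d = 1/(-681712 + 1398622) = 1/716910 ≈ 1.3949e-6)
F = 103485958499/716910 (F = ((-1212407 + 118948) + 1237809) - 1*1/716910 = (-1093459 + 1237809) - 1/716910 = 144350 - 1/716910 = 103485958499/716910 ≈ 1.4435e+5)
-F = -1*103485958499/716910 = -103485958499/716910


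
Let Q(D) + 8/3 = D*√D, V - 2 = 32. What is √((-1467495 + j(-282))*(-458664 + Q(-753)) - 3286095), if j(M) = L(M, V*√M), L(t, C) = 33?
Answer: √(673072617905 + 1104998886*I*√753) ≈ 8.2062e+5 + 18475.0*I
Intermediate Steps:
V = 34 (V = 2 + 32 = 34)
Q(D) = -8/3 + D^(3/2) (Q(D) = -8/3 + D*√D = -8/3 + D^(3/2))
j(M) = 33
√((-1467495 + j(-282))*(-458664 + Q(-753)) - 3286095) = √((-1467495 + 33)*(-458664 + (-8/3 + (-753)^(3/2))) - 3286095) = √(-1467462*(-458664 + (-8/3 - 753*I*√753)) - 3286095) = √(-1467462*(-1376000/3 - 753*I*√753) - 3286095) = √((673075904000 + 1104998886*I*√753) - 3286095) = √(673072617905 + 1104998886*I*√753)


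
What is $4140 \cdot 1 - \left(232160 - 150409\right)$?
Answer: $-77611$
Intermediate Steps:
$4140 \cdot 1 - \left(232160 - 150409\right) = 4140 - \left(232160 - 150409\right) = 4140 - 81751 = -77611$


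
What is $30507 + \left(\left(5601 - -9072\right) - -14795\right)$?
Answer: $59975$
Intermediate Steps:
$30507 + \left(\left(5601 - -9072\right) - -14795\right) = 30507 + \left(\left(5601 + 9072\right) + 14795\right) = 30507 + \left(14673 + 14795\right) = 30507 + 29468 = 59975$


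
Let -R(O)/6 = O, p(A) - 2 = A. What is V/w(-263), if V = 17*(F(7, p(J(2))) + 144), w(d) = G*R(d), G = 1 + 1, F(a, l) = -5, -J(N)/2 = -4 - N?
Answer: 2363/3156 ≈ 0.74873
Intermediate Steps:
J(N) = 8 + 2*N (J(N) = -2*(-4 - N) = 8 + 2*N)
p(A) = 2 + A
R(O) = -6*O
G = 2
w(d) = -12*d (w(d) = 2*(-6*d) = -12*d)
V = 2363 (V = 17*(-5 + 144) = 17*139 = 2363)
V/w(-263) = 2363/((-12*(-263))) = 2363/3156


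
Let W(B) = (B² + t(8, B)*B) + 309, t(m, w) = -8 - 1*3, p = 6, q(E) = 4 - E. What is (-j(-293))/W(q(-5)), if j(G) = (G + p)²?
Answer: -82369/291 ≈ -283.06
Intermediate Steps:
t(m, w) = -11 (t(m, w) = -8 - 3 = -11)
j(G) = (6 + G)² (j(G) = (G + 6)² = (6 + G)²)
W(B) = 309 + B² - 11*B (W(B) = (B² - 11*B) + 309 = 309 + B² - 11*B)
(-j(-293))/W(q(-5)) = (-(6 - 293)²)/(309 + (4 - 1*(-5))² - 11*(4 - 1*(-5))) = (-1*(-287)²)/(309 + (4 + 5)² - 11*(4 + 5)) = (-1*82369)/(309 + 9² - 11*9) = -82369/(309 + 81 - 99) = -82369/291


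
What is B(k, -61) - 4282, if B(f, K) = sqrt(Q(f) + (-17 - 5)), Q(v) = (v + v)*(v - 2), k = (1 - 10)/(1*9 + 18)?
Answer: -4282 + 2*I*sqrt(46)/3 ≈ -4282.0 + 4.5216*I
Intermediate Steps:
k = -1/3 (k = -9/(9 + 18) = -9/27 = -9*1/27 = -1/3 ≈ -0.33333)
Q(v) = 2*v*(-2 + v) (Q(v) = (2*v)*(-2 + v) = 2*v*(-2 + v))
B(f, K) = sqrt(-22 + 2*f*(-2 + f)) (B(f, K) = sqrt(2*f*(-2 + f) + (-17 - 5)) = sqrt(2*f*(-2 + f) - 22) = sqrt(-22 + 2*f*(-2 + f)))
B(k, -61) - 4282 = sqrt(2)*sqrt(-11 - (-2 - 1/3)/3) - 4282 = sqrt(2)*sqrt(-11 - 1/3*(-7/3)) - 4282 = sqrt(2)*sqrt(-11 + 7/9) - 4282 = sqrt(2)*sqrt(-92/9) - 4282 = sqrt(2)*(2*I*sqrt(23)/3) - 4282 = 2*I*sqrt(46)/3 - 4282 = -4282 + 2*I*sqrt(46)/3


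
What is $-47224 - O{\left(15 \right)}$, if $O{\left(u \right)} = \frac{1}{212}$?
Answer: $- \frac{10011489}{212} \approx -47224.0$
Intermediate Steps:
$O{\left(u \right)} = \frac{1}{212}$
$-47224 - O{\left(15 \right)} = -47224 - \frac{1}{212} = - \frac{10011489}{212}$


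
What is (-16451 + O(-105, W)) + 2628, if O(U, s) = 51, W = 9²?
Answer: -13772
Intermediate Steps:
W = 81
(-16451 + O(-105, W)) + 2628 = (-16451 + 51) + 2628 = -16400 + 2628 = -13772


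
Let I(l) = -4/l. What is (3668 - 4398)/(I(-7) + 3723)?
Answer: -1022/5213 ≈ -0.19605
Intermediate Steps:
(3668 - 4398)/(I(-7) + 3723) = (3668 - 4398)/(-4/(-7) + 3723) = -730/(-4*(-⅐) + 3723) = -730/(4/7 + 3723) = -730/26065/7 = -730*7/26065 = -1022/5213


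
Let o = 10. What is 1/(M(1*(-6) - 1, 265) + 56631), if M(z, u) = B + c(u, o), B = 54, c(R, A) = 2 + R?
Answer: 1/56952 ≈ 1.7559e-5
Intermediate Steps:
M(z, u) = 56 + u (M(z, u) = 54 + (2 + u) = 56 + u)
1/(M(1*(-6) - 1, 265) + 56631) = 1/((56 + 265) + 56631) = 1/(321 + 56631) = 1/56952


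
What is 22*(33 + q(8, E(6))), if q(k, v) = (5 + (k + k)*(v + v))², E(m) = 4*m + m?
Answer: 20487676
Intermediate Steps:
E(m) = 5*m
q(k, v) = (5 + 4*k*v)² (q(k, v) = (5 + (2*k)*(2*v))² = (5 + 4*k*v)²)
22*(33 + q(8, E(6))) = 22*(33 + (5 + 4*8*(5*6))²) = 22*(33 + (5 + 4*8*30)²) = 22*(33 + (5 + 960)²) = 22*(33 + 965²) = 22*(33 + 931225) = 22*931258 = 20487676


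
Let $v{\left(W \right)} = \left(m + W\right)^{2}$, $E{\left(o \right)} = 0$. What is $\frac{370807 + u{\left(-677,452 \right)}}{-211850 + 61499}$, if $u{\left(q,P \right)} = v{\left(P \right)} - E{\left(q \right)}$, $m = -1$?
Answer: $- \frac{574208}{150351} \approx -3.8191$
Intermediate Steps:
$v{\left(W \right)} = \left(-1 + W\right)^{2}$
$u{\left(q,P \right)} = \left(-1 + P\right)^{2}$ ($u{\left(q,P \right)} = \left(-1 + P\right)^{2} - 0 = \left(-1 + P\right)^{2} + 0 = \left(-1 + P\right)^{2}$)
$\frac{370807 + u{\left(-677,452 \right)}}{-211850 + 61499} = \frac{370807 + \left(-1 + 452\right)^{2}}{-211850 + 61499} = \frac{370807 + 451^{2}}{-150351} = \left(370807 + 203401\right) \left(- \frac{1}{150351}\right) = 574208 \left(- \frac{1}{150351}\right) = - \frac{574208}{150351}$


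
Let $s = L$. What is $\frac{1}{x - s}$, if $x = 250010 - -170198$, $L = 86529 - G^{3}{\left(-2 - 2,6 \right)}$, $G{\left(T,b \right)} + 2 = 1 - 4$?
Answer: $\frac{1}{333554} \approx 2.998 \cdot 10^{-6}$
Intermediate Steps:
$G{\left(T,b \right)} = -5$ ($G{\left(T,b \right)} = -2 + \left(1 - 4\right) = -2 - 3 = -5$)
$L = 86654$ ($L = 86529 - \left(-5\right)^{3} = 86529 - -125 = 86529 + 125 = 86654$)
$s = 86654$
$x = 420208$ ($x = 250010 + 170198 = 420208$)
$\frac{1}{x - s} = \frac{1}{420208 - 86654} = \frac{1}{333554}$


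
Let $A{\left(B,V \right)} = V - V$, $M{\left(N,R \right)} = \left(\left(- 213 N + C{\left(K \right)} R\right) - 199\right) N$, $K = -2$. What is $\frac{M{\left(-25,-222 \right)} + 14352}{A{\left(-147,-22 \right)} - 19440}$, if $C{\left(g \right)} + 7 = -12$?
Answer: $\frac{13703}{1215} \approx 11.278$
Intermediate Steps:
$C{\left(g \right)} = -19$ ($C{\left(g \right)} = -7 - 12 = -19$)
$M{\left(N,R \right)} = N \left(-199 - 213 N - 19 R\right)$ ($M{\left(N,R \right)} = \left(\left(- 213 N - 19 R\right) - 199\right) N = \left(-199 - 213 N - 19 R\right) N = N \left(-199 - 213 N - 19 R\right)$)
$A{\left(B,V \right)} = 0$
$\frac{M{\left(-25,-222 \right)} + 14352}{A{\left(-147,-22 \right)} - 19440} = \frac{\left(-1\right) \left(-25\right) \left(199 + 19 \left(-222\right) + 213 \left(-25\right)\right) + 14352}{0 - 19440} = \frac{\left(-1\right) \left(-25\right) \left(199 - 4218 - 5325\right) + 14352}{-19440} = \left(\left(-1\right) \left(-25\right) \left(-9344\right) + 14352\right) \left(- \frac{1}{19440}\right) = \left(-233600 + 14352\right) \left(- \frac{1}{19440}\right) = \left(-219248\right) \left(- \frac{1}{19440}\right) = \frac{13703}{1215}$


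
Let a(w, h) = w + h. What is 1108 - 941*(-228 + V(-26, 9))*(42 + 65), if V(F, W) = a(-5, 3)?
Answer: 23159118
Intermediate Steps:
a(w, h) = h + w
V(F, W) = -2 (V(F, W) = 3 - 5 = -2)
1108 - 941*(-228 + V(-26, 9))*(42 + 65) = 1108 - 941*(-228 - 2)*(42 + 65) = 1108 - (-216430)*107 = 1108 - 941*(-24610) = 1108 + 23158010 = 23159118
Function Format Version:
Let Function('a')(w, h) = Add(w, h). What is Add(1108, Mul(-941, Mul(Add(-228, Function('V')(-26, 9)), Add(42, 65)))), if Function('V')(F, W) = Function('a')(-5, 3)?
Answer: 23159118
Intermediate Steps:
Function('a')(w, h) = Add(h, w)
Function('V')(F, W) = -2 (Function('V')(F, W) = Add(3, -5) = -2)
Add(1108, Mul(-941, Mul(Add(-228, Function('V')(-26, 9)), Add(42, 65)))) = Add(1108, Mul(-941, Mul(Add(-228, -2), Add(42, 65)))) = Add(1108, Mul(-941, Mul(-230, 107))) = Add(1108, Mul(-941, -24610)) = Add(1108, 23158010) = 23159118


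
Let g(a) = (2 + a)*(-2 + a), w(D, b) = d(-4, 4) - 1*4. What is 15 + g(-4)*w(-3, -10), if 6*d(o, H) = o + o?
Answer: -49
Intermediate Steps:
d(o, H) = o/3 (d(o, H) = (o + o)/6 = (2*o)/6 = o/3)
w(D, b) = -16/3 (w(D, b) = (1/3)*(-4) - 1*4 = -4/3 - 4 = -16/3)
g(a) = (-2 + a)*(2 + a)
15 + g(-4)*w(-3, -10) = 15 + (-4 + (-4)**2)*(-16/3) = 15 + (-4 + 16)*(-16/3) = 15 + 12*(-16/3) = 15 - 64 = -49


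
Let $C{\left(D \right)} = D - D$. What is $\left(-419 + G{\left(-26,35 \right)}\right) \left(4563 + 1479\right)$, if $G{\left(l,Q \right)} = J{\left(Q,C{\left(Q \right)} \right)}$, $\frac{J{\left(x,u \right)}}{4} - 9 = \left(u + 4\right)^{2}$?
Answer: $-1927398$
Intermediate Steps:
$C{\left(D \right)} = 0$
$J{\left(x,u \right)} = 36 + 4 \left(4 + u\right)^{2}$ ($J{\left(x,u \right)} = 36 + 4 \left(u + 4\right)^{2} = 36 + 4 \left(4 + u\right)^{2}$)
$G{\left(l,Q \right)} = 100$ ($G{\left(l,Q \right)} = 36 + 4 \left(4 + 0\right)^{2} = 36 + 4 \cdot 4^{2} = 36 + 4 \cdot 16 = 36 + 64 = 100$)
$\left(-419 + G{\left(-26,35 \right)}\right) \left(4563 + 1479\right) = \left(-419 + 100\right) \left(4563 + 1479\right) = \left(-319\right) 6042 = -1927398$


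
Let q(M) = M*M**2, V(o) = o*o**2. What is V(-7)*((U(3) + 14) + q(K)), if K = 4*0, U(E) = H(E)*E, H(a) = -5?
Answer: 343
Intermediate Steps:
U(E) = -5*E
K = 0
V(o) = o**3
q(M) = M**3
V(-7)*((U(3) + 14) + q(K)) = (-7)**3*((-5*3 + 14) + 0**3) = -343*((-15 + 14) + 0) = -343*(-1 + 0) = -343*(-1) = 343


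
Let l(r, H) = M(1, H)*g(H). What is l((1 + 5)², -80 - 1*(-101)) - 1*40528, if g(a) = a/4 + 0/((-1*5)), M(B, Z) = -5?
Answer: -162217/4 ≈ -40554.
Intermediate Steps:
g(a) = a/4 (g(a) = a*(¼) + 0/(-5) = a/4 + 0*(-⅕) = a/4 + 0 = a/4)
l(r, H) = -5*H/4
l((1 + 5)², -80 - 1*(-101)) - 1*40528 = -5*(-80 - 1*(-101))/4 - 1*40528 = -5*(-80 + 101)/4 - 40528 = -5/4*21 - 40528 = -105/4 - 40528 = -162217/4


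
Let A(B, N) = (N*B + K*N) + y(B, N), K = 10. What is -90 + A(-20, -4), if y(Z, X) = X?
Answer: -54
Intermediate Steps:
A(B, N) = 11*N + B*N (A(B, N) = (N*B + 10*N) + N = (B*N + 10*N) + N = (10*N + B*N) + N = 11*N + B*N)
-90 + A(-20, -4) = -90 - 4*(11 - 20) = -90 - 4*(-9) = -90 + 36 = -54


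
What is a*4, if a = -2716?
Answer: -10864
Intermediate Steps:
a*4 = -2716*4 = -10864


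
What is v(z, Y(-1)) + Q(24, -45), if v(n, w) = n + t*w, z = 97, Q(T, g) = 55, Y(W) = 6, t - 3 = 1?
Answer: 176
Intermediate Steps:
t = 4 (t = 3 + 1 = 4)
v(n, w) = n + 4*w
v(z, Y(-1)) + Q(24, -45) = (97 + 4*6) + 55 = (97 + 24) + 55 = 121 + 55 = 176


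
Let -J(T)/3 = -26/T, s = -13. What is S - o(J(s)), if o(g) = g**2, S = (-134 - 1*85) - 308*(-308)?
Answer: 94609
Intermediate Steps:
J(T) = 78/T (J(T) = -(-78)/T = 78/T)
S = 94645 (S = (-134 - 85) + 94864 = -219 + 94864 = 94645)
S - o(J(s)) = 94645 - (78/(-13))**2 = 94645 - (78*(-1/13))**2 = 94645 - 1*(-6)**2 = 94645 - 1*36 = 94645 - 36 = 94609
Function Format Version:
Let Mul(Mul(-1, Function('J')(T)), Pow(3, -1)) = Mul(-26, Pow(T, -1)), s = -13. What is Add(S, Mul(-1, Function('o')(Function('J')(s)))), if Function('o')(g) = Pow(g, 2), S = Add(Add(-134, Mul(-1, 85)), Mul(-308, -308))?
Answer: 94609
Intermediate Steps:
Function('J')(T) = Mul(78, Pow(T, -1)) (Function('J')(T) = Mul(-3, Mul(-26, Pow(T, -1))) = Mul(78, Pow(T, -1)))
S = 94645 (S = Add(Add(-134, -85), 94864) = Add(-219, 94864) = 94645)
Add(S, Mul(-1, Function('o')(Function('J')(s)))) = Add(94645, Mul(-1, Pow(Mul(78, Pow(-13, -1)), 2))) = Add(94645, Mul(-1, Pow(Mul(78, Rational(-1, 13)), 2))) = Add(94645, Mul(-1, Pow(-6, 2))) = Add(94645, Mul(-1, 36)) = Add(94645, -36) = 94609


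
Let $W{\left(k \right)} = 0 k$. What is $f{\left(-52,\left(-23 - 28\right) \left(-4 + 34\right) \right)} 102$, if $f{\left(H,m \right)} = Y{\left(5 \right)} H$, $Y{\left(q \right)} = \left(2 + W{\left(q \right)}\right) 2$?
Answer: $-21216$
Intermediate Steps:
$W{\left(k \right)} = 0$
$Y{\left(q \right)} = 4$ ($Y{\left(q \right)} = \left(2 + 0\right) 2 = 2 \cdot 2 = 4$)
$f{\left(H,m \right)} = 4 H$
$f{\left(-52,\left(-23 - 28\right) \left(-4 + 34\right) \right)} 102 = 4 \left(-52\right) 102 = \left(-208\right) 102 = -21216$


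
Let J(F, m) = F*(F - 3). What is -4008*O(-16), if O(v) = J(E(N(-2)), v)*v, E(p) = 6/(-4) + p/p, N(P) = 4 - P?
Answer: 112224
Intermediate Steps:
E(p) = -1/2 (E(p) = 6*(-1/4) + 1 = -3/2 + 1 = -1/2)
J(F, m) = F*(-3 + F)
O(v) = 7*v/4 (O(v) = (-(-3 - 1/2)/2)*v = (-1/2*(-7/2))*v = 7*v/4)
-4008*O(-16) = -7014*(-16) = -4008*(-28) = 112224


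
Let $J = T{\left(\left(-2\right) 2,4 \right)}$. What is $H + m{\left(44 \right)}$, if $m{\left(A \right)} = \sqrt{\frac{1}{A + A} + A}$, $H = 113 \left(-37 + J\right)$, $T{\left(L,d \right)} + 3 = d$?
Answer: $-4068 + \frac{\sqrt{85206}}{44} \approx -4061.4$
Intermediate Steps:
$T{\left(L,d \right)} = -3 + d$
$J = 1$ ($J = -3 + 4 = 1$)
$H = -4068$ ($H = 113 \left(-37 + 1\right) = 113 \left(-36\right) = -4068$)
$m{\left(A \right)} = \sqrt{A + \frac{1}{2 A}}$ ($m{\left(A \right)} = \sqrt{\frac{1}{2 A} + A} = \sqrt{A + \frac{1}{2 A}}$)
$H + m{\left(44 \right)} = -4068 + \frac{\sqrt{\frac{2}{44} + 4 \cdot 44}}{2} = -4068 + \frac{\sqrt{2 \cdot \frac{1}{44} + 176}}{2} = -4068 + \frac{\sqrt{\frac{1}{22} + 176}}{2} = -4068 + \frac{\sqrt{\frac{3873}{22}}}{2} = -4068 + \frac{\frac{1}{22} \sqrt{85206}}{2} = -4068 + \frac{\sqrt{85206}}{44}$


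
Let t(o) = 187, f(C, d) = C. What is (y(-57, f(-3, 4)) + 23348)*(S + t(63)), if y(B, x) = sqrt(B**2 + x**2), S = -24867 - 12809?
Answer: -875293172 - 112467*sqrt(362) ≈ -8.7743e+8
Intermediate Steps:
S = -37676
(y(-57, f(-3, 4)) + 23348)*(S + t(63)) = (sqrt((-57)**2 + (-3)**2) + 23348)*(-37676 + 187) = (sqrt(3249 + 9) + 23348)*(-37489) = (sqrt(3258) + 23348)*(-37489) = (3*sqrt(362) + 23348)*(-37489) = (23348 + 3*sqrt(362))*(-37489) = -875293172 - 112467*sqrt(362)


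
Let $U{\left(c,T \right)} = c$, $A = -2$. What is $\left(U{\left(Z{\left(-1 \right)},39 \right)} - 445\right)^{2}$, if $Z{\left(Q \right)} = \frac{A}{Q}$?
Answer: $196249$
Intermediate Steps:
$Z{\left(Q \right)} = - \frac{2}{Q}$
$\left(U{\left(Z{\left(-1 \right)},39 \right)} - 445\right)^{2} = \left(- \frac{2}{-1} - 445\right)^{2} = \left(\left(-2\right) \left(-1\right) - 445\right)^{2} = \left(2 - 445\right)^{2} = \left(-443\right)^{2} = 196249$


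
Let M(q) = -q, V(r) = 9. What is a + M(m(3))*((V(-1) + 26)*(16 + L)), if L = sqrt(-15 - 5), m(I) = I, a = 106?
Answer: -1574 - 210*I*sqrt(5) ≈ -1574.0 - 469.57*I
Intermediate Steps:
L = 2*I*sqrt(5) (L = sqrt(-20) = 2*I*sqrt(5) ≈ 4.4721*I)
a + M(m(3))*((V(-1) + 26)*(16 + L)) = 106 + (-1*3)*((9 + 26)*(16 + 2*I*sqrt(5))) = 106 - 105*(16 + 2*I*sqrt(5)) = 106 - 3*(560 + 70*I*sqrt(5)) = 106 + (-1680 - 210*I*sqrt(5)) = -1574 - 210*I*sqrt(5)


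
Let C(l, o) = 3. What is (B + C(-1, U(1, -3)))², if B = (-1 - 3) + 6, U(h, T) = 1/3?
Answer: 25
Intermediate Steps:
U(h, T) = ⅓
B = 2 (B = -4 + 6 = 2)
(B + C(-1, U(1, -3)))² = (2 + 3)² = 5² = 25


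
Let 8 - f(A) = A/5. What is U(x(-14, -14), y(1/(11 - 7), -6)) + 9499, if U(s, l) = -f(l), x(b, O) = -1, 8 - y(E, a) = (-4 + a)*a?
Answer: 47403/5 ≈ 9480.6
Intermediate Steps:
f(A) = 8 - A/5
y(E, a) = 8 - a*(-4 + a) (y(E, a) = 8 - (-4 + a)*a = 8 - a*(-4 + a))
U(s, l) = -8 + l/5 (U(s, l) = -(8 - l/5) = -8 + l/5)
U(x(-14, -14), y(1/(11 - 7), -6)) + 9499 = (-8 + (8 - 1*(-6)² + 4*(-6))/5) + 9499 = (-8 + (8 - 1*36 - 24)/5) + 9499 = (-8 + (8 - 36 - 24)/5) + 9499 = (-8 + (⅕)*(-52)) + 9499 = (-8 - 52/5) + 9499 = -92/5 + 9499 = 47403/5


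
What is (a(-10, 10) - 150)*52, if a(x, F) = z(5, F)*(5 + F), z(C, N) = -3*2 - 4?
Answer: -15600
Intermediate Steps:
z(C, N) = -10 (z(C, N) = -6 - 4 = -10)
a(x, F) = -50 - 10*F (a(x, F) = -10*(5 + F) = -50 - 10*F)
(a(-10, 10) - 150)*52 = ((-50 - 10*10) - 150)*52 = ((-50 - 100) - 150)*52 = (-150 - 150)*52 = -300*52 = -15600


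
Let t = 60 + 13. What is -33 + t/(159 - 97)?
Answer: -1973/62 ≈ -31.823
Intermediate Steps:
t = 73
-33 + t/(159 - 97) = -33 + 73/(159 - 97) = -33 + 73/62 = -1973/62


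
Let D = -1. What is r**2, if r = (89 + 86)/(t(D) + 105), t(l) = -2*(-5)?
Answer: 1225/529 ≈ 2.3157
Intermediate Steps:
t(l) = 10
r = 35/23 (r = (89 + 86)/(10 + 105) = 175/115 = 175*(1/115) = 35/23 ≈ 1.5217)
r**2 = (35/23)**2 = 1225/529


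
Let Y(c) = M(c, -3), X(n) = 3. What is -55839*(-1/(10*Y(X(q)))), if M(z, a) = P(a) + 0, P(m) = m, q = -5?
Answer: -18613/10 ≈ -1861.3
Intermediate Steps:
M(z, a) = a (M(z, a) = a + 0 = a)
Y(c) = -3
-55839*(-1/(10*Y(X(q)))) = -55839/((20/(-39 + 37))*(-3)) = -55839/((20/(-2))*(-3)) = -55839/((20*(-½))*(-3)) = -55839/((-10*(-3))) = -55839/30 = -55839*1/30 = -18613/10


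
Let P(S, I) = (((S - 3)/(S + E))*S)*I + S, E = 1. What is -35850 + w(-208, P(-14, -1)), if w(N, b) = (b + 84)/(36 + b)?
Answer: -4696063/131 ≈ -35848.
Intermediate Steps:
P(S, I) = S + I*S*(-3 + S)/(1 + S) (P(S, I) = (((S - 3)/(S + 1))*S)*I + S = (((-3 + S)/(1 + S))*S)*I + S = (S*(-3 + S)/(1 + S))*I + S = I*S*(-3 + S)/(1 + S) + S = S + I*S*(-3 + S)/(1 + S))
w(N, b) = (84 + b)/(36 + b)
-35850 + w(-208, P(-14, -1)) = -35850 + (84 - 14*(1 - 14 - 3*(-1) - 1*(-14))/(1 - 14))/(36 - 14*(1 - 14 - 3*(-1) - 1*(-14))/(1 - 14)) = -35850 + (84 - 14*(1 - 14 + 3 + 14)/(-13))/(36 - 14*(1 - 14 + 3 + 14)/(-13)) = -35850 + (84 - 14*(-1/13)*4)/(36 - 14*(-1/13)*4) = -35850 + (84 + 56/13)/(36 + 56/13) = -35850 + (1148/13)/(524/13) = -35850 + (13/524)*(1148/13) = -35850 + 287/131 = -4696063/131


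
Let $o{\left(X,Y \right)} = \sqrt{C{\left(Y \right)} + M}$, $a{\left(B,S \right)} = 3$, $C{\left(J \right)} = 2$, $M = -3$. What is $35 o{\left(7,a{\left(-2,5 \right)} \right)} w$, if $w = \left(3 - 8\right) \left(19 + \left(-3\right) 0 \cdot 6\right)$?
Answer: $- 3325 i \approx - 3325.0 i$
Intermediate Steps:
$o{\left(X,Y \right)} = i$ ($o{\left(X,Y \right)} = \sqrt{2 - 3} = \sqrt{-1} = i$)
$w = -95$ ($w = - 5 \left(19 + 0 \cdot 6\right) = - 5 \left(19 + 0\right) = \left(-5\right) 19 = -95$)
$35 o{\left(7,a{\left(-2,5 \right)} \right)} w = 35 i \left(-95\right) = - 3325 i$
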